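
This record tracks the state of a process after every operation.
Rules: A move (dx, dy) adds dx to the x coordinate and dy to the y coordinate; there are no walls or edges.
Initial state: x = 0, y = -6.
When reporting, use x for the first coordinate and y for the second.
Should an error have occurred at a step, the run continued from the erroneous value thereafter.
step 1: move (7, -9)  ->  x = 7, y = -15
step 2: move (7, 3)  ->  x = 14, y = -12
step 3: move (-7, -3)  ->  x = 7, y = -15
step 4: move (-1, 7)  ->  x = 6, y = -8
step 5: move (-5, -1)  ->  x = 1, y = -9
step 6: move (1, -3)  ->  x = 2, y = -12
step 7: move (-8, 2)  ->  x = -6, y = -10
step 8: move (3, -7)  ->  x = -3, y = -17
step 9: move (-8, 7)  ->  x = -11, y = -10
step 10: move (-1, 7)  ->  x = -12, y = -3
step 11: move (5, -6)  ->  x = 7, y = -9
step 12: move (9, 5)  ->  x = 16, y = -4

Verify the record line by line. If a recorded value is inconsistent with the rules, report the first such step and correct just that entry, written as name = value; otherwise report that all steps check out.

step 11, x = -7

Recomputing the run from the initial state:
step 1: x = 7, y = -15
step 2: x = 14, y = -12
step 3: x = 7, y = -15
step 4: x = 6, y = -8
step 5: x = 1, y = -9
step 6: x = 2, y = -12
step 7: x = -6, y = -10
step 8: x = -3, y = -17
step 9: x = -11, y = -10
step 10: x = -12, y = -3
step 11: x = -7, y = -9
step 12: x = 2, y = -4
The first disagreement with the record is at step 11, where the value should be x = -7.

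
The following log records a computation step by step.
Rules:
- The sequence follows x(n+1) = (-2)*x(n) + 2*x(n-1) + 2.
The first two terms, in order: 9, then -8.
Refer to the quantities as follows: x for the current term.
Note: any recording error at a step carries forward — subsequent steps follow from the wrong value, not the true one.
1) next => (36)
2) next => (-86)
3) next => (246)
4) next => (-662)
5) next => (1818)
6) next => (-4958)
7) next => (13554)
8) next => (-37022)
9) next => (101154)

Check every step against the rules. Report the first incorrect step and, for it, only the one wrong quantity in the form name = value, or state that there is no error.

no error

step 1: x = -2*(-8) + (2)*(9) + (2) = 36 -> agrees with the log
step 2: x = -2*(36) + (2)*(-8) + (2) = -86 -> no discrepancy
step 3: x = -2*(-86) + (2)*(36) + (2) = 246 -> matches
step 4: x = -2*(246) + (2)*(-86) + (2) = -662 -> exactly as logged
step 5: x = -2*(-662) + (2)*(246) + (2) = 1818 -> no discrepancy
step 6: x = -2*(1818) + (2)*(-662) + (2) = -4958 -> in agreement
step 7: x = -2*(-4958) + (2)*(1818) + (2) = 13554 -> in agreement
step 8: x = -2*(13554) + (2)*(-4958) + (2) = -37022 -> matches
step 9: x = -2*(-37022) + (2)*(13554) + (2) = 101154 -> confirmed correct
Each recorded entry agrees with the recomputation.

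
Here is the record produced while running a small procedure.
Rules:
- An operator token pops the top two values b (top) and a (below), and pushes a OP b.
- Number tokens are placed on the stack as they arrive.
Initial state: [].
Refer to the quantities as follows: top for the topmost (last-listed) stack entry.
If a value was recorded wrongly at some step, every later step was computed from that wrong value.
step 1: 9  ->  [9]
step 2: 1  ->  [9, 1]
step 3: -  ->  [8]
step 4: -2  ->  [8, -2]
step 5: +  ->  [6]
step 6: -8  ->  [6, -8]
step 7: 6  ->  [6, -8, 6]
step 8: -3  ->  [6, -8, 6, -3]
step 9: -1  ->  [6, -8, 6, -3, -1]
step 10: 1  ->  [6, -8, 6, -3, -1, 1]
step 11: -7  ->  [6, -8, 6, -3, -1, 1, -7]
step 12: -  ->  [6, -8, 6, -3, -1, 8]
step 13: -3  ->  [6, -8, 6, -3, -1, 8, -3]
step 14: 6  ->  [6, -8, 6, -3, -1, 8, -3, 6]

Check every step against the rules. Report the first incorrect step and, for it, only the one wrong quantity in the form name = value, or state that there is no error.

no error

Step 1: push 9: top = 9 — matches.
Step 2: push 1: top = 1 — exactly as logged.
Step 3: 9 - 1 = 8 — verified.
Step 4: push -2: top = -2 — exactly as logged.
Step 5: 8 + -2 = 6 — consistent with the record.
Step 6: push -8: top = -8 — agrees with the record.
Step 7: push 6: top = 6 — no discrepancy.
Step 8: push -3: top = -3 — same as recorded.
Step 9: push -1: top = -1 — in agreement.
Step 10: push 1: top = 1 — no discrepancy.
Step 11: push -7: top = -7 — in agreement.
Step 12: 1 - -7 = 8 — exactly as logged.
Step 13: push -3: top = -3 — agrees with the record.
Step 14: push 6: top = 6 — same as recorded.
The whole run recomputes cleanly — no discrepancies.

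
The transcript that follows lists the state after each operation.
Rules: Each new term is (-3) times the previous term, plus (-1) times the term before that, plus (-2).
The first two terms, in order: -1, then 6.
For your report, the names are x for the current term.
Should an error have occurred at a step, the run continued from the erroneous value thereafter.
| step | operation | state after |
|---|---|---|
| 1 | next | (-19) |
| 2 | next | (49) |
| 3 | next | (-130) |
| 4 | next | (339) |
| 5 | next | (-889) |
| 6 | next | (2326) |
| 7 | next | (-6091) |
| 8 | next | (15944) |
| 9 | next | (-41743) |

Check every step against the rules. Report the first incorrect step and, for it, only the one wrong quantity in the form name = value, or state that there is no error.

step 8, x = 15945

Step 1: x = -3*(6) + (-1)*(-1) + (-2) = -19 — in agreement.
Step 2: x = -3*(-19) + (-1)*(6) + (-2) = 49 — exactly as logged.
Step 3: x = -3*(49) + (-1)*(-19) + (-2) = -130 — no discrepancy.
Step 4: x = -3*(-130) + (-1)*(49) + (-2) = 339 — matches.
Step 5: x = -3*(339) + (-1)*(-130) + (-2) = -889 — consistent with the transcript.
Step 6: x = -3*(-889) + (-1)*(339) + (-2) = 2326 — verified.
Step 7: x = -3*(2326) + (-1)*(-889) + (-2) = -6091 — agrees with the transcript.
Step 8: x = -3*(-6091) + (-1)*(2326) + (-2) = 15945 — the recorded entry deviates here.
That makes step 8 the first incorrect line — x = 15945 is what it should show.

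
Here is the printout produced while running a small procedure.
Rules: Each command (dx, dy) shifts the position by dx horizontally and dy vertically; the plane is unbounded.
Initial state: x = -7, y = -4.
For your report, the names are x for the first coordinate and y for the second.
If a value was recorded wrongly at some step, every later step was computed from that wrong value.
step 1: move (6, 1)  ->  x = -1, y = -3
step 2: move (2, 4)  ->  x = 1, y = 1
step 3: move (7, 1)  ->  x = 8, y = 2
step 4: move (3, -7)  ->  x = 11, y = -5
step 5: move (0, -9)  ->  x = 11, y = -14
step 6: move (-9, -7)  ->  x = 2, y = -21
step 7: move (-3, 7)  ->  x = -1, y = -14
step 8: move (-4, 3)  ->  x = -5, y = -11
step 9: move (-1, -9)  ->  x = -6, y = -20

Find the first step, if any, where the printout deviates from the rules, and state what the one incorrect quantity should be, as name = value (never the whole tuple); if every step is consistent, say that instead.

no error

Recomputing the run from the initial state:
step 1: x = -1, y = -3
step 2: x = 1, y = 1
step 3: x = 8, y = 2
step 4: x = 11, y = -5
step 5: x = 11, y = -14
step 6: x = 2, y = -21
step 7: x = -1, y = -14
step 8: x = -5, y = -11
step 9: x = -6, y = -20
This matches the printout at every step.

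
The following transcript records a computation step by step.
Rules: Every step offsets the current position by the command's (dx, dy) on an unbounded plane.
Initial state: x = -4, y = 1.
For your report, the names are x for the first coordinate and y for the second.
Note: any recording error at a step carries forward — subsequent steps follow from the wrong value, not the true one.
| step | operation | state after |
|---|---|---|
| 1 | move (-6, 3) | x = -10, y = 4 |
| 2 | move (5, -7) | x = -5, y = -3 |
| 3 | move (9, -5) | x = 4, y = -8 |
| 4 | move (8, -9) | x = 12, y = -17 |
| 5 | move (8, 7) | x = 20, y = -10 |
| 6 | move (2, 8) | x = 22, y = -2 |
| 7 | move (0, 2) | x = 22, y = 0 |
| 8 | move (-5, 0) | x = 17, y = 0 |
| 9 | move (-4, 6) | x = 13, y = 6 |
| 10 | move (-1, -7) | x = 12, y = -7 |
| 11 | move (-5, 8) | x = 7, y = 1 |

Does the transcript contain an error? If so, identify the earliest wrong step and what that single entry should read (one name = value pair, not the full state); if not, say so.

step 10, y = -1

step 1: x = -4 + (-6) = -10, y = 1 + (3) = 4 -> exactly as logged
step 2: x = -10 + (5) = -5, y = 4 + (-7) = -3 -> confirmed correct
step 3: x = -5 + (9) = 4, y = -3 + (-5) = -8 -> exactly as logged
step 4: x = 4 + (8) = 12, y = -8 + (-9) = -17 -> checks out
step 5: x = 12 + (8) = 20, y = -17 + (7) = -10 -> confirmed correct
step 6: x = 20 + (2) = 22, y = -10 + (8) = -2 -> consistent with the transcript
step 7: x = 22 + (0) = 22, y = -2 + (2) = 0 -> same as recorded
step 8: x = 22 + (-5) = 17, y = 0 + (0) = 0 -> same as recorded
step 9: x = 17 + (-4) = 13, y = 0 + (6) = 6 -> agrees with the transcript
step 10: x = 13 + (-1) = 12, y = 6 + (-7) = -1 -> the recorded entry deviates here
First incorrect step: 10; the correct value is y = -1.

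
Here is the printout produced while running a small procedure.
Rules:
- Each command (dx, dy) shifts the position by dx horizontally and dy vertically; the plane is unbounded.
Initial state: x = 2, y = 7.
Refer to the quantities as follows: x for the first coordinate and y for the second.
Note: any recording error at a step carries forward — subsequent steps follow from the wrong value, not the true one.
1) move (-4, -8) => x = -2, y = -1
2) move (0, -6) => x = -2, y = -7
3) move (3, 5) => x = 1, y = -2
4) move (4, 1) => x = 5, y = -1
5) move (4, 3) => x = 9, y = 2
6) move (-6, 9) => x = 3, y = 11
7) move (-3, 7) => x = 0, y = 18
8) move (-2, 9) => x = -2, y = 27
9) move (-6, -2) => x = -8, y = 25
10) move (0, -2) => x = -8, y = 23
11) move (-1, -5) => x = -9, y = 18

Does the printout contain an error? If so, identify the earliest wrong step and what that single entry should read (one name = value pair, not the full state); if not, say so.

step 1: x = 2 + (-4) = -2, y = 7 + (-8) = -1 -> checks out
step 2: x = -2 + (0) = -2, y = -1 + (-6) = -7 -> same as recorded
step 3: x = -2 + (3) = 1, y = -7 + (5) = -2 -> checks out
step 4: x = 1 + (4) = 5, y = -2 + (1) = -1 -> in agreement
step 5: x = 5 + (4) = 9, y = -1 + (3) = 2 -> consistent with the printout
step 6: x = 9 + (-6) = 3, y = 2 + (9) = 11 -> exactly as logged
step 7: x = 3 + (-3) = 0, y = 11 + (7) = 18 -> consistent with the printout
step 8: x = 0 + (-2) = -2, y = 18 + (9) = 27 -> exactly as logged
step 9: x = -2 + (-6) = -8, y = 27 + (-2) = 25 -> matches
step 10: x = -8 + (0) = -8, y = 25 + (-2) = 23 -> in agreement
step 11: x = -8 + (-1) = -9, y = 23 + (-5) = 18 -> confirmed correct
The recomputation confirms every line.

no error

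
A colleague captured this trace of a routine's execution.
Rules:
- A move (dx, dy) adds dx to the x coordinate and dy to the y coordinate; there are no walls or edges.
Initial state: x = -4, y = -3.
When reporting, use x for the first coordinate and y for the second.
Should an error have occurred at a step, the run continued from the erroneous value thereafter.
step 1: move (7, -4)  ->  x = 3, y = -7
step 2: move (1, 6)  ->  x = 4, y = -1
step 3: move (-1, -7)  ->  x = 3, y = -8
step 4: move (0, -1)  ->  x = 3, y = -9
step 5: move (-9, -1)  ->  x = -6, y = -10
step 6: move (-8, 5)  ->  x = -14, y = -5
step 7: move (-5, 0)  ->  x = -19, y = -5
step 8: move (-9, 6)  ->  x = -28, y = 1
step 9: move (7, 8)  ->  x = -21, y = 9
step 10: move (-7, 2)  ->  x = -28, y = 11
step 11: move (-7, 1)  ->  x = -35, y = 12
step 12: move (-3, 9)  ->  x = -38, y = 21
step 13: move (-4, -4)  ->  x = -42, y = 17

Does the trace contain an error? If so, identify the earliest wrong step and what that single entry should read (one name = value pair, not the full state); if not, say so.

Recomputing the run from the initial state:
step 1: x = 3, y = -7
step 2: x = 4, y = -1
step 3: x = 3, y = -8
step 4: x = 3, y = -9
step 5: x = -6, y = -10
step 6: x = -14, y = -5
step 7: x = -19, y = -5
step 8: x = -28, y = 1
step 9: x = -21, y = 9
step 10: x = -28, y = 11
step 11: x = -35, y = 12
step 12: x = -38, y = 21
step 13: x = -42, y = 17
This matches the trace at every step.

no error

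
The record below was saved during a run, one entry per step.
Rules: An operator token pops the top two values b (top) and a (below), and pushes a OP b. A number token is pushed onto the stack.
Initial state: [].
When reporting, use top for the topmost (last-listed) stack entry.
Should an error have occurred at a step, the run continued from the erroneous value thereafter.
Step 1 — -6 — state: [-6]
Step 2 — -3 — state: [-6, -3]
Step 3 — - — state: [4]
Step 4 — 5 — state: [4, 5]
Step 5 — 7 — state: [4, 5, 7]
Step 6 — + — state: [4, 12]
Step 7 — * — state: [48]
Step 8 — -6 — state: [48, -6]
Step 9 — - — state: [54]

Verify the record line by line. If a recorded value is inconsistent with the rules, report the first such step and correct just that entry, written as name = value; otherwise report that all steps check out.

step 3, top = -3

1. push -6: top = -6 (same as recorded)
2. push -3: top = -3 (in agreement)
3. -6 - -3 = -3 (a discrepancy with the record)
First incorrect step: 3; the correct value is top = -3.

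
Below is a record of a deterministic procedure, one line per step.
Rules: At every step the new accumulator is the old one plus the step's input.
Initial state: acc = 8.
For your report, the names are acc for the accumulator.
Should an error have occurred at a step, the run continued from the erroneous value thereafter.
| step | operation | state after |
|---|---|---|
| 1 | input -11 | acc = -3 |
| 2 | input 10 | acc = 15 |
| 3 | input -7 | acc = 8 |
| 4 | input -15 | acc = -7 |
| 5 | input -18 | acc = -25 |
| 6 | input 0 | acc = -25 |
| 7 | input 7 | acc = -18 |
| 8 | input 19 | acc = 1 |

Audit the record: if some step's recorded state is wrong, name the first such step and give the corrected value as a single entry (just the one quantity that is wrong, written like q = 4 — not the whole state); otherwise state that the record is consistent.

Step 1: acc = 8 + -11 = -3 — exactly as logged.
Step 2: acc = -3 + 10 = 7 — the record disagrees here.
The audit stops at step 2: the recorded entry is wrong and should be acc = 7.

step 2, acc = 7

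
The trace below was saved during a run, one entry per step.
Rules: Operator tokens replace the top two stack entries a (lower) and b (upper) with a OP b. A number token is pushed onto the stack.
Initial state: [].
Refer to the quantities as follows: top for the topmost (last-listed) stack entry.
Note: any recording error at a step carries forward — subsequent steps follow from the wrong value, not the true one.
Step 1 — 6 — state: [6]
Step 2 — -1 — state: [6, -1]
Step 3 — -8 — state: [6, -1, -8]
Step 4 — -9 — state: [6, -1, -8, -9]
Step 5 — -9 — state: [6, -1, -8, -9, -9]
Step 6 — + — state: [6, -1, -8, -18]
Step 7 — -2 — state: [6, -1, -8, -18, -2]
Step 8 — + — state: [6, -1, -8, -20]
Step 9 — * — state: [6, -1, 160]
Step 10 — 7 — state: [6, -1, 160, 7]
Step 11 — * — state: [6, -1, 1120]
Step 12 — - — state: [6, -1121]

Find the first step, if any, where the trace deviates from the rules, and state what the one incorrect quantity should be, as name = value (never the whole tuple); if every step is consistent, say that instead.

no error

Recomputing the run from the initial state:
step 1: [6]
step 2: [6, -1]
step 3: [6, -1, -8]
step 4: [6, -1, -8, -9]
step 5: [6, -1, -8, -9, -9]
step 6: [6, -1, -8, -18]
step 7: [6, -1, -8, -18, -2]
step 8: [6, -1, -8, -20]
step 9: [6, -1, 160]
step 10: [6, -1, 160, 7]
step 11: [6, -1, 1120]
step 12: [6, -1121]
This matches the trace at every step.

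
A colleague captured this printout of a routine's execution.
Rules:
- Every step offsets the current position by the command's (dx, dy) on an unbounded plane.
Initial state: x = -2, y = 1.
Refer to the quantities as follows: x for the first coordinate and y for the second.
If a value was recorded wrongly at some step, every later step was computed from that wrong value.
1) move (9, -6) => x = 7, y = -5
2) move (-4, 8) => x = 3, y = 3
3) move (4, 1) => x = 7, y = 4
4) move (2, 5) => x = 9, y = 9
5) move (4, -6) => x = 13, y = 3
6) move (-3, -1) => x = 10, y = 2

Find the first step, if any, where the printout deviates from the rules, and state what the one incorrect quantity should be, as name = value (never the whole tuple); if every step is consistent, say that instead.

no error

step 1: x = -2 + (9) = 7, y = 1 + (-6) = -5 -> confirmed correct
step 2: x = 7 + (-4) = 3, y = -5 + (8) = 3 -> matches
step 3: x = 3 + (4) = 7, y = 3 + (1) = 4 -> checks out
step 4: x = 7 + (2) = 9, y = 4 + (5) = 9 -> confirmed correct
step 5: x = 9 + (4) = 13, y = 9 + (-6) = 3 -> checks out
step 6: x = 13 + (-3) = 10, y = 3 + (-1) = 2 -> confirmed correct
The whole run recomputes cleanly — no discrepancies.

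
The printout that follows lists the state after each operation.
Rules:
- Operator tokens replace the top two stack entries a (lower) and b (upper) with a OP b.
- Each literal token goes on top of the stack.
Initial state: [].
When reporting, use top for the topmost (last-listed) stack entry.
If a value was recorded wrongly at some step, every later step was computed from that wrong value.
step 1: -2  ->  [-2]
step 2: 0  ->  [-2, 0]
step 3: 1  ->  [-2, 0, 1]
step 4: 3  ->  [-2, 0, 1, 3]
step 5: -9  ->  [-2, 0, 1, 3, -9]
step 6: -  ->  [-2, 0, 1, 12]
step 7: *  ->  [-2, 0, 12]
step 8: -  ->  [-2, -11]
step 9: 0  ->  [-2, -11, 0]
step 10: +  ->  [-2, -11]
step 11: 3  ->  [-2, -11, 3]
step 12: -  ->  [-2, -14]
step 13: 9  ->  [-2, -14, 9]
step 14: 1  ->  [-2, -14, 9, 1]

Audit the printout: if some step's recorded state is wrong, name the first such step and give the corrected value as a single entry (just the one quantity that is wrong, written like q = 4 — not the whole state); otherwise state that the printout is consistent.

step 8, top = -12

Recomputing the run from the initial state:
step 1: [-2]
step 2: [-2, 0]
step 3: [-2, 0, 1]
step 4: [-2, 0, 1, 3]
step 5: [-2, 0, 1, 3, -9]
step 6: [-2, 0, 1, 12]
step 7: [-2, 0, 12]
step 8: [-2, -12]
step 9: [-2, -12, 0]
step 10: [-2, -12]
step 11: [-2, -12, 3]
step 12: [-2, -15]
step 13: [-2, -15, 9]
step 14: [-2, -15, 9, 1]
The first disagreement with the printout is at step 8, where the value should be top = -12.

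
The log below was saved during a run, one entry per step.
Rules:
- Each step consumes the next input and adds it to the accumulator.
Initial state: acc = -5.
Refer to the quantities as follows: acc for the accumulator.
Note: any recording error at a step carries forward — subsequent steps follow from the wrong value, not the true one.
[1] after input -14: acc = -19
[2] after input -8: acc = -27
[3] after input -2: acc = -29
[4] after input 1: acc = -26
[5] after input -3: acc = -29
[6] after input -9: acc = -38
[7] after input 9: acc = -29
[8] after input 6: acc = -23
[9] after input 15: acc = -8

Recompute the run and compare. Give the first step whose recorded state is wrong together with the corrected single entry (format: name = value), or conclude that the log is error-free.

step 4, acc = -28

Recomputing the run from the initial state:
step 1: acc = -19
step 2: acc = -27
step 3: acc = -29
step 4: acc = -28
step 5: acc = -31
step 6: acc = -40
step 7: acc = -31
step 8: acc = -25
step 9: acc = -10
The first disagreement with the log is at step 4, where the value should be acc = -28.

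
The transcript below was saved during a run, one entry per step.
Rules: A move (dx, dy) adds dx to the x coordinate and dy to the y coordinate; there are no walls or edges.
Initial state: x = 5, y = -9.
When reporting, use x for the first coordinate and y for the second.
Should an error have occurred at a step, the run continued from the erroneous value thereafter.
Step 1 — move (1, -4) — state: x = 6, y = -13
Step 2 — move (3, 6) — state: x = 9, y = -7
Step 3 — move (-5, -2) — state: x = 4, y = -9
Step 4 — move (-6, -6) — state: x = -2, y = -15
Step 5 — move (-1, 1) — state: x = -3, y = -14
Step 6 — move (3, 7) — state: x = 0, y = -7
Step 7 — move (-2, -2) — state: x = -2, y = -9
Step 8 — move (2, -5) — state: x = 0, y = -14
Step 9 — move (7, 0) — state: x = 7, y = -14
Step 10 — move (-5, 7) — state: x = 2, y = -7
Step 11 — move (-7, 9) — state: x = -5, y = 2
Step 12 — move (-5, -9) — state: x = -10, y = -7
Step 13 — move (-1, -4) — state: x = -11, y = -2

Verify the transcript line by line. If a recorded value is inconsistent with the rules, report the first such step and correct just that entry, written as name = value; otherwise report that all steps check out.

step 13, y = -11

Recomputing the run from the initial state:
step 1: x = 6, y = -13
step 2: x = 9, y = -7
step 3: x = 4, y = -9
step 4: x = -2, y = -15
step 5: x = -3, y = -14
step 6: x = 0, y = -7
step 7: x = -2, y = -9
step 8: x = 0, y = -14
step 9: x = 7, y = -14
step 10: x = 2, y = -7
step 11: x = -5, y = 2
step 12: x = -10, y = -7
step 13: x = -11, y = -11
The first disagreement with the transcript is at step 13, where the value should be y = -11.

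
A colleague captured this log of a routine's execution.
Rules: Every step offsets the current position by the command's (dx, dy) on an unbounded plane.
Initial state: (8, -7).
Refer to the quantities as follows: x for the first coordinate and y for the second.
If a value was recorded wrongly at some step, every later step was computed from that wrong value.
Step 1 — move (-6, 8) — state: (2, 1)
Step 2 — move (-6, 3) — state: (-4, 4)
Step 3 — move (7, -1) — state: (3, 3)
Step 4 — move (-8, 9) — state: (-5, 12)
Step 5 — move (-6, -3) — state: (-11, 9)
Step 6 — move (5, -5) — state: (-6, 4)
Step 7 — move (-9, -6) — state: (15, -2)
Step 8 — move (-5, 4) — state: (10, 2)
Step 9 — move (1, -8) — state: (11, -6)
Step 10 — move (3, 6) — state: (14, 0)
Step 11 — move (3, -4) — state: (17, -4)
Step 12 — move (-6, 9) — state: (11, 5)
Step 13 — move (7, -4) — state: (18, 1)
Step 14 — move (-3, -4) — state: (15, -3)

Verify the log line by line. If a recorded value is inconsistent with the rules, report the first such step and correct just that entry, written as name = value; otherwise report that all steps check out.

step 7, x = -15

Recomputing the run from the initial state:
step 1: x = 2, y = 1
step 2: x = -4, y = 4
step 3: x = 3, y = 3
step 4: x = -5, y = 12
step 5: x = -11, y = 9
step 6: x = -6, y = 4
step 7: x = -15, y = -2
step 8: x = -20, y = 2
step 9: x = -19, y = -6
step 10: x = -16, y = 0
step 11: x = -13, y = -4
step 12: x = -19, y = 5
step 13: x = -12, y = 1
step 14: x = -15, y = -3
The first disagreement with the log is at step 7, where the value should be x = -15.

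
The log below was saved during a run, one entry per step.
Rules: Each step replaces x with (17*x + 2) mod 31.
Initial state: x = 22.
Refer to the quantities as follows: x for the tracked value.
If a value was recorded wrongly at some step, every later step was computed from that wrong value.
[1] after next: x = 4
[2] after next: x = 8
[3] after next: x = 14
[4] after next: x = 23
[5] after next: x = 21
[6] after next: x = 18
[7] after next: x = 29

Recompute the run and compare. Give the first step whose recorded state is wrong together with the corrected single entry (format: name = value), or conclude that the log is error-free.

Recomputing the run from the initial state:
step 1: x = 4
step 2: x = 8
step 3: x = 14
step 4: x = 23
step 5: x = 21
step 6: x = 18
step 7: x = 29
This matches the log at every step.

no error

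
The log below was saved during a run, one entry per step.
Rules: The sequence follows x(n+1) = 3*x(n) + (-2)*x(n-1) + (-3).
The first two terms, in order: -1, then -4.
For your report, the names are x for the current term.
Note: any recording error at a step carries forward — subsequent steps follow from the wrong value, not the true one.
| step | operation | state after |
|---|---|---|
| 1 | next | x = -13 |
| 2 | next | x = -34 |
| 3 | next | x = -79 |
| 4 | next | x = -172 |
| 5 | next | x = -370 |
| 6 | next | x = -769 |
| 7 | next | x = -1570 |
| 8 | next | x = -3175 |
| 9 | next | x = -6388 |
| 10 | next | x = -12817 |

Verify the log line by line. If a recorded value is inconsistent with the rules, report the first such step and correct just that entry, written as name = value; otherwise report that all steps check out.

step 5, x = -361

Recomputing the run from the initial state:
step 1: x = -13
step 2: x = -34
step 3: x = -79
step 4: x = -172
step 5: x = -361
step 6: x = -742
step 7: x = -1507
step 8: x = -3040
step 9: x = -6109
step 10: x = -12250
The first disagreement with the log is at step 5, where the value should be x = -361.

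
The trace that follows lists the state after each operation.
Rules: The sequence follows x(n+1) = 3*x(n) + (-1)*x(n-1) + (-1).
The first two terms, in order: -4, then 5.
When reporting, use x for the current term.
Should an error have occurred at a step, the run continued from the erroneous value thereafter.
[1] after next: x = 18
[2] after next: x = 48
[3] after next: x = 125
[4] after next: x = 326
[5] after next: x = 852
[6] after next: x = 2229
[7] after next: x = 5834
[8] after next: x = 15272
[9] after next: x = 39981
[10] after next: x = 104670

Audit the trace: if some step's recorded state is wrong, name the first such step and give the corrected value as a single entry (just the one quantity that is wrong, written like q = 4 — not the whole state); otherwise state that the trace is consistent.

no error

Recomputing the run from the initial state:
step 1: x = 18
step 2: x = 48
step 3: x = 125
step 4: x = 326
step 5: x = 852
step 6: x = 2229
step 7: x = 5834
step 8: x = 15272
step 9: x = 39981
step 10: x = 104670
This matches the trace at every step.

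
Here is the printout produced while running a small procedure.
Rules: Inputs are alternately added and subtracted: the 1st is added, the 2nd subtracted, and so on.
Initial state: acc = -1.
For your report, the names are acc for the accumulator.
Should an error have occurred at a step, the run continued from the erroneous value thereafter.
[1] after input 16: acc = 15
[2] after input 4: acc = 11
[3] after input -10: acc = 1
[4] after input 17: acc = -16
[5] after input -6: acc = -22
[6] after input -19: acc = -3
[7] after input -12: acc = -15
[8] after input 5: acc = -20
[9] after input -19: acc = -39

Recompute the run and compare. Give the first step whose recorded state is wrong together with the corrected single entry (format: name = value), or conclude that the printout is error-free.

Step 1: acc = -1 + 16 = 15 — matches.
Step 2: acc = 15 - 4 = 11 — no discrepancy.
Step 3: acc = 11 + -10 = 1 — exactly as logged.
Step 4: acc = 1 - 17 = -16 — agrees with the printout.
Step 5: acc = -16 + -6 = -22 — no discrepancy.
Step 6: acc = -22 - -19 = -3 — consistent with the printout.
Step 7: acc = -3 + -12 = -15 — exactly as logged.
Step 8: acc = -15 - 5 = -20 — agrees with the printout.
Step 9: acc = -20 + -19 = -39 — verified.
Every step is consistent.

no error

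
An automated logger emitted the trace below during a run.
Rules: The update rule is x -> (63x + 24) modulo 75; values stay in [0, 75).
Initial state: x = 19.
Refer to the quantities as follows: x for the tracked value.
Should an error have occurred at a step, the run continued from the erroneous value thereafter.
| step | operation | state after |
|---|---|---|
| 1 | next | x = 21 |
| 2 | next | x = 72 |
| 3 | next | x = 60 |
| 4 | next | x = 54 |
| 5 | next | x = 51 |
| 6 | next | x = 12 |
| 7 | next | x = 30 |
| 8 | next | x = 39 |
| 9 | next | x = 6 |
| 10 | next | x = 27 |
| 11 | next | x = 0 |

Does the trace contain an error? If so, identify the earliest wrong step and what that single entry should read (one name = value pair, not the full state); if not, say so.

no error

Recomputing the run from the initial state:
step 1: x = 21
step 2: x = 72
step 3: x = 60
step 4: x = 54
step 5: x = 51
step 6: x = 12
step 7: x = 30
step 8: x = 39
step 9: x = 6
step 10: x = 27
step 11: x = 0
This matches the trace at every step.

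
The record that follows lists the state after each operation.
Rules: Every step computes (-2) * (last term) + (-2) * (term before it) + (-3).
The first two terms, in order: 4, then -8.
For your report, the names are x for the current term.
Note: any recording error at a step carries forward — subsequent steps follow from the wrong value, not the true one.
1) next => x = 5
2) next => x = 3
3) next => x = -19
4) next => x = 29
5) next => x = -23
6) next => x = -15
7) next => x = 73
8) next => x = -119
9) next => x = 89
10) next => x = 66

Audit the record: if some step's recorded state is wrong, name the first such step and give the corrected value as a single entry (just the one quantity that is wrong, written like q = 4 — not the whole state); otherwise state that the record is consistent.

step 10, x = 57

Recomputing the run from the initial state:
step 1: x = 5
step 2: x = 3
step 3: x = -19
step 4: x = 29
step 5: x = -23
step 6: x = -15
step 7: x = 73
step 8: x = -119
step 9: x = 89
step 10: x = 57
The first disagreement with the record is at step 10, where the value should be x = 57.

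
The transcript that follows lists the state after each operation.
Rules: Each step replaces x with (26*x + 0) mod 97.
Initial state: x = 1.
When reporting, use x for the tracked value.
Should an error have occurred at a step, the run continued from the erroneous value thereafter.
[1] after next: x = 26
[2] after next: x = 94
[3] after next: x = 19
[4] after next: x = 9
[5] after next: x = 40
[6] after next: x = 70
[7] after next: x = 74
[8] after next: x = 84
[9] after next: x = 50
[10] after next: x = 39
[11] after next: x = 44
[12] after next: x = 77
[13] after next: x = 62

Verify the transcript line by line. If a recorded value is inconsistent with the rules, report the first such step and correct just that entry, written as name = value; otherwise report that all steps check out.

step 8, x = 81

1. x = (26*1 + 0) mod 97 = 26 (matches)
2. x = (26*26 + 0) mod 97 = 94 (exactly as logged)
3. x = (26*94 + 0) mod 97 = 19 (checks out)
4. x = (26*19 + 0) mod 97 = 9 (agrees with the transcript)
5. x = (26*9 + 0) mod 97 = 40 (verified)
6. x = (26*40 + 0) mod 97 = 70 (no discrepancy)
7. x = (26*70 + 0) mod 97 = 74 (exactly as logged)
8. x = (26*74 + 0) mod 97 = 81 (not what was recorded)
Step 8 is the first one off; corrected, x = 81.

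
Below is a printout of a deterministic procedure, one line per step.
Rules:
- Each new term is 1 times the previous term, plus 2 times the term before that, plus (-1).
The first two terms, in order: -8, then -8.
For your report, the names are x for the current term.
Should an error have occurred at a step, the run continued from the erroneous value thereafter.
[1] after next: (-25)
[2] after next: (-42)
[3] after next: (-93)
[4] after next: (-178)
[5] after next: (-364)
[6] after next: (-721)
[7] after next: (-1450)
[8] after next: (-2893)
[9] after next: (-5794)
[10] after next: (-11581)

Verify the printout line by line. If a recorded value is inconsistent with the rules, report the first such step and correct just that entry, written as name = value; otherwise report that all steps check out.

1. x = 1*(-8) + (2)*(-8) + (-1) = -25 (confirmed correct)
2. x = 1*(-25) + (2)*(-8) + (-1) = -42 (in agreement)
3. x = 1*(-42) + (2)*(-25) + (-1) = -93 (matches)
4. x = 1*(-93) + (2)*(-42) + (-1) = -178 (verified)
5. x = 1*(-178) + (2)*(-93) + (-1) = -365 (the recorded entry deviates here)
That makes step 5 the first incorrect line — x = -365 is what it should show.

step 5, x = -365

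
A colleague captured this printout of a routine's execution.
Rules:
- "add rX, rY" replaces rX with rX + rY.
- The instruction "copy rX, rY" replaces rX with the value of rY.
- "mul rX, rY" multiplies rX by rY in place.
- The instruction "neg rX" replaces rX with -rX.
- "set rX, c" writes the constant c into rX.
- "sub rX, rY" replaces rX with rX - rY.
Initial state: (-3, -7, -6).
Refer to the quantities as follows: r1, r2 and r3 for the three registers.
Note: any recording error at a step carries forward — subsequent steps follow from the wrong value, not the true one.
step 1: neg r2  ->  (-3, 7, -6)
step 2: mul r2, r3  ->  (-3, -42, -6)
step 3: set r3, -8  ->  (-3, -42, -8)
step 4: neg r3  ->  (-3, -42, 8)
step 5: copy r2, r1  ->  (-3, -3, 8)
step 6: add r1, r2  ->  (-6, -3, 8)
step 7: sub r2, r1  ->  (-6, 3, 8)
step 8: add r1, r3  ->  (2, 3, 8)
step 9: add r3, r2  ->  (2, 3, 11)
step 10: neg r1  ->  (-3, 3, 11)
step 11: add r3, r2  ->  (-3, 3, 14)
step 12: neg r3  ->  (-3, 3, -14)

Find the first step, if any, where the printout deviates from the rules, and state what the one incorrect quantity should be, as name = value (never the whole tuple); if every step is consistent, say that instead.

Recomputing the run from the initial state:
step 1: r1 = -3, r2 = 7, r3 = -6
step 2: r1 = -3, r2 = -42, r3 = -6
step 3: r1 = -3, r2 = -42, r3 = -8
step 4: r1 = -3, r2 = -42, r3 = 8
step 5: r1 = -3, r2 = -3, r3 = 8
step 6: r1 = -6, r2 = -3, r3 = 8
step 7: r1 = -6, r2 = 3, r3 = 8
step 8: r1 = 2, r2 = 3, r3 = 8
step 9: r1 = 2, r2 = 3, r3 = 11
step 10: r1 = -2, r2 = 3, r3 = 11
step 11: r1 = -2, r2 = 3, r3 = 14
step 12: r1 = -2, r2 = 3, r3 = -14
The first disagreement with the printout is at step 10, where the value should be r1 = -2.

step 10, r1 = -2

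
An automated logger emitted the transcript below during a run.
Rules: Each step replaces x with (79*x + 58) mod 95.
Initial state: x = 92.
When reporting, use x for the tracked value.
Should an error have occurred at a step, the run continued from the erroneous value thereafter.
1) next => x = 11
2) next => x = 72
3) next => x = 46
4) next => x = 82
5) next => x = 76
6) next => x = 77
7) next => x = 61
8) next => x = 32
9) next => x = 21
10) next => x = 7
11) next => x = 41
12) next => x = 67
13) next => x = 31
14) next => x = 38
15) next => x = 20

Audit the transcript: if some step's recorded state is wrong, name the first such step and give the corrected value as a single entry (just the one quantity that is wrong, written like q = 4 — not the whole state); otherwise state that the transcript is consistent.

step 14, x = 37

1. x = (79*92 + 58) mod 95 = 11 (consistent with the transcript)
2. x = (79*11 + 58) mod 95 = 72 (confirmed correct)
3. x = (79*72 + 58) mod 95 = 46 (verified)
4. x = (79*46 + 58) mod 95 = 82 (no discrepancy)
5. x = (79*82 + 58) mod 95 = 76 (verified)
6. x = (79*76 + 58) mod 95 = 77 (no discrepancy)
7. x = (79*77 + 58) mod 95 = 61 (in agreement)
8. x = (79*61 + 58) mod 95 = 32 (consistent with the transcript)
9. x = (79*32 + 58) mod 95 = 21 (same as recorded)
10. x = (79*21 + 58) mod 95 = 7 (same as recorded)
11. x = (79*7 + 58) mod 95 = 41 (same as recorded)
12. x = (79*41 + 58) mod 95 = 67 (matches)
13. x = (79*67 + 58) mod 95 = 31 (checks out)
14. x = (79*31 + 58) mod 95 = 37 (the transcript has a different value)
First incorrect step: 14; the correct value is x = 37.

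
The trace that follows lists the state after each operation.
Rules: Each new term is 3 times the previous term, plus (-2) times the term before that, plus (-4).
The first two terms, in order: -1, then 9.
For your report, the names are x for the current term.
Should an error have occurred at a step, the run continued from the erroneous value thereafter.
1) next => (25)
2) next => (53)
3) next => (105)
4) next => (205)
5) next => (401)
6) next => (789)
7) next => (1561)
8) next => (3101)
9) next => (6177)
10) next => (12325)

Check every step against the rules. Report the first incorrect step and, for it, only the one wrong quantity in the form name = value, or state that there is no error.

no error

1. x = 3*(9) + (-2)*(-1) + (-4) = 25 (exactly as logged)
2. x = 3*(25) + (-2)*(9) + (-4) = 53 (agrees with the trace)
3. x = 3*(53) + (-2)*(25) + (-4) = 105 (checks out)
4. x = 3*(105) + (-2)*(53) + (-4) = 205 (same as recorded)
5. x = 3*(205) + (-2)*(105) + (-4) = 401 (confirmed correct)
6. x = 3*(401) + (-2)*(205) + (-4) = 789 (agrees with the trace)
7. x = 3*(789) + (-2)*(401) + (-4) = 1561 (checks out)
8. x = 3*(1561) + (-2)*(789) + (-4) = 3101 (matches)
9. x = 3*(3101) + (-2)*(1561) + (-4) = 6177 (in agreement)
10. x = 3*(6177) + (-2)*(3101) + (-4) = 12325 (in agreement)
Each recorded entry agrees with the recomputation.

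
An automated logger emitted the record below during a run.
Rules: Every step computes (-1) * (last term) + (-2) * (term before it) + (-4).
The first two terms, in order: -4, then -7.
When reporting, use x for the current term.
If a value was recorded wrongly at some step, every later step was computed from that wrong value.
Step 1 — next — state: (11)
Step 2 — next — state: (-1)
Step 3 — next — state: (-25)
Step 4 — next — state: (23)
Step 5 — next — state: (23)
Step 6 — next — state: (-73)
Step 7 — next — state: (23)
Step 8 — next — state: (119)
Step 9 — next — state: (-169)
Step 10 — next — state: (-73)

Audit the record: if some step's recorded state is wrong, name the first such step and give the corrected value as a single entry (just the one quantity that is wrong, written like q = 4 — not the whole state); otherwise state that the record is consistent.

no error

Recomputing the run from the initial state:
step 1: x = 11
step 2: x = -1
step 3: x = -25
step 4: x = 23
step 5: x = 23
step 6: x = -73
step 7: x = 23
step 8: x = 119
step 9: x = -169
step 10: x = -73
This matches the record at every step.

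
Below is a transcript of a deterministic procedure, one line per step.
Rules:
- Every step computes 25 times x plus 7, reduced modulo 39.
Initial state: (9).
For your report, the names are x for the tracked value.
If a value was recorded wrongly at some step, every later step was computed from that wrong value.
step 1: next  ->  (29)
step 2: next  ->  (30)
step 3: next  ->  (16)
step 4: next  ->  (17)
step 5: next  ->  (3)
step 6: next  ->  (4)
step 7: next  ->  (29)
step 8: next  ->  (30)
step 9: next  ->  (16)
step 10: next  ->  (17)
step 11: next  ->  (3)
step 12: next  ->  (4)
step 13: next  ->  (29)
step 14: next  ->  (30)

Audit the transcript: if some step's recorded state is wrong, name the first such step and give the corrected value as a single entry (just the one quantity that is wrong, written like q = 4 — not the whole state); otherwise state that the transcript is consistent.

Step 1: x = (25*9 + 7) mod 39 = 37 — this is not what the transcript shows.
The audit stops at step 1: the recorded entry is wrong and should be x = 37.

step 1, x = 37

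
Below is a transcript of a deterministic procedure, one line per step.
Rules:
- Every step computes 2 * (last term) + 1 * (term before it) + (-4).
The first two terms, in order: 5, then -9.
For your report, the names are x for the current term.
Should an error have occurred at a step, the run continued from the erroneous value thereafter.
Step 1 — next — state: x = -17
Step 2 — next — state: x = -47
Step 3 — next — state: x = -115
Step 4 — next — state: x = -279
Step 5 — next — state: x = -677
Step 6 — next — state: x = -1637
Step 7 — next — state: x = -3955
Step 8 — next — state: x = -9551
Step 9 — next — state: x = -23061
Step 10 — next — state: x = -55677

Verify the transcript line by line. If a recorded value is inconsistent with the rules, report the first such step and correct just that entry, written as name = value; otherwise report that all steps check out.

Recomputing the run from the initial state:
step 1: x = -17
step 2: x = -47
step 3: x = -115
step 4: x = -281
step 5: x = -681
step 6: x = -1647
step 7: x = -3979
step 8: x = -9609
step 9: x = -23201
step 10: x = -56015
The first disagreement with the transcript is at step 4, where the value should be x = -281.

step 4, x = -281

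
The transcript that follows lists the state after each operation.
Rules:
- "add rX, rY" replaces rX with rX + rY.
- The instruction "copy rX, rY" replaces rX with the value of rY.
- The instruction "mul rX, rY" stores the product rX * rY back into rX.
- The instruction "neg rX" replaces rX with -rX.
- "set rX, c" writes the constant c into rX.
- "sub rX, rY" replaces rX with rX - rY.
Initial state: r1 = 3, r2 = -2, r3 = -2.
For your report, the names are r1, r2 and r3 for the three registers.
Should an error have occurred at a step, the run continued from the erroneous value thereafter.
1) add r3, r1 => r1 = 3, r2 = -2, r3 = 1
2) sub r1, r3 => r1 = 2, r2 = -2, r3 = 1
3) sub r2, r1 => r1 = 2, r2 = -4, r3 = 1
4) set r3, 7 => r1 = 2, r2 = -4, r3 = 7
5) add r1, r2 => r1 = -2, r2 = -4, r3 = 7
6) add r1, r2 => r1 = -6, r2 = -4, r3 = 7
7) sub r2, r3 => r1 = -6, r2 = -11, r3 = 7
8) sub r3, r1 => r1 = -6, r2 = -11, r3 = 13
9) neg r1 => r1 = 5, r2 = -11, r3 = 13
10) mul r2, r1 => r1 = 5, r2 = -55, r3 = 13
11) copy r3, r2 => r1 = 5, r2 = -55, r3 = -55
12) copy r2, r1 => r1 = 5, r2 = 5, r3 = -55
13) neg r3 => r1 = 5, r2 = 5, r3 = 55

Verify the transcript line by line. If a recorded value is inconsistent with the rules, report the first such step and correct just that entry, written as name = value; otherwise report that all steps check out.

step 9, r1 = 6

Recomputing the run from the initial state:
step 1: r1 = 3, r2 = -2, r3 = 1
step 2: r1 = 2, r2 = -2, r3 = 1
step 3: r1 = 2, r2 = -4, r3 = 1
step 4: r1 = 2, r2 = -4, r3 = 7
step 5: r1 = -2, r2 = -4, r3 = 7
step 6: r1 = -6, r2 = -4, r3 = 7
step 7: r1 = -6, r2 = -11, r3 = 7
step 8: r1 = -6, r2 = -11, r3 = 13
step 9: r1 = 6, r2 = -11, r3 = 13
step 10: r1 = 6, r2 = -66, r3 = 13
step 11: r1 = 6, r2 = -66, r3 = -66
step 12: r1 = 6, r2 = 6, r3 = -66
step 13: r1 = 6, r2 = 6, r3 = 66
The first disagreement with the transcript is at step 9, where the value should be r1 = 6.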